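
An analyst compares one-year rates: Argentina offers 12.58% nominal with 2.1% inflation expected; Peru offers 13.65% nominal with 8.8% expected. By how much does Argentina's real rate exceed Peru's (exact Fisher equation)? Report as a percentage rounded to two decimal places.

Argentina: (1 + 0.1258)/(1 + 0.0210) − 1 = 10.2644%
Peru: (1 + 0.1365)/(1 + 0.0880) − 1 = 4.4577%
Differential = 10.2644% − 4.4577% = 5.8067% → 5.81%.

5.81%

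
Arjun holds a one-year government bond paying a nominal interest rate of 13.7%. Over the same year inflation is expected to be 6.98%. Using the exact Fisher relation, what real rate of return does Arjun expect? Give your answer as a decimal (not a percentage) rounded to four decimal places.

0.0628

1 + r = 1.13700 / 1.06980 = 1.062815
r = 1.062815 − 1 = 6.2815%, i.e. 0.0628.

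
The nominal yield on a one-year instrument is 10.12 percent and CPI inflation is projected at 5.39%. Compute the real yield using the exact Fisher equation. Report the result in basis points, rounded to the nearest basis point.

By the Fisher identity, 1 + r = (1 + i)/(1 + π).
1 + r = 1.10120 / 1.05390 = 1.044881
r = 1.044881 − 1 = 4.4881%, i.e. 449 basis points.

449 basis points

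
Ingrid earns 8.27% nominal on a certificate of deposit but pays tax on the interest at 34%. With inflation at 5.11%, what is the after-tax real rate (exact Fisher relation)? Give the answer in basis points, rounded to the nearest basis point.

33 basis points

After-tax nominal return = 8.27% × (1 − 0.34) = 5.4582%.
1 + r = 1.054582 / 1.05110 = 1.003313
After-tax real rate = 1.003313 − 1 → 33 basis points.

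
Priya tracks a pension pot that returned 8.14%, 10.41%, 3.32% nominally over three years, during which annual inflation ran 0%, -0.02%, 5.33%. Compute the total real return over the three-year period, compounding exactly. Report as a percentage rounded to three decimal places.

17.142%

Compound the nominal returns: 1.0814 × 1.1041 × 1.0332 = 1.233614.
Compound inflation: 1.0000 × 0.9998 × 1.0533 = 1.053089.
Deflate: 1.233614 / 1.053089 = 1.171424.
Total real return = 1.171424 − 1 → 17.142%.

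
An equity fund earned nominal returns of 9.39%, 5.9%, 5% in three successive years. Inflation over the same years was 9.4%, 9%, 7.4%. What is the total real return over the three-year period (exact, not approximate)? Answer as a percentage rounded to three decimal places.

Nominal growth factor = 1.0939 × 1.0590 × 1.0500 = 1.216362
Price-level growth factor = 1.0940 × 1.0900 × 1.0740 = 1.280702
Real growth factor = 1.216362 / 1.280702 = 0.949762
Total real return = 0.949762 − 1 → -5.024%.

-5.024%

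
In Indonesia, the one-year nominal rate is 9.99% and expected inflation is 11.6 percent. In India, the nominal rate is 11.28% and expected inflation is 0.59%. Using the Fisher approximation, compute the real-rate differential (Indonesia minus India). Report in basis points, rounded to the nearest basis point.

Indonesia: 9.99% − 11.6% = -1.610%
India: 11.28% − 0.59% = 10.690%
Differential = -12.300% → -1230 basis points.

-1230 basis points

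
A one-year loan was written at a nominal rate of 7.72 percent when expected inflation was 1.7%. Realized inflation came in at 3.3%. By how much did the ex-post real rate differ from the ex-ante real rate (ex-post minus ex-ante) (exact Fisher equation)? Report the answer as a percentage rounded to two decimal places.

Ex-ante: (1 + 0.0772)/(1 + 0.0170) − 1 = 5.9194%
Ex-post: (1 + 0.0772)/(1 + 0.0330) − 1 = 4.2788%
Difference (ex-post − ex-ante) = -1.6406% → -1.64%.

-1.64%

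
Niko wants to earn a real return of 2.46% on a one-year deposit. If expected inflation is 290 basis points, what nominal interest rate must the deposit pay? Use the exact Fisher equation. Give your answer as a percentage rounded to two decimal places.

5.43%

(1 + i) = (1 + r)(1 + π) = 1.02460 × 1.02900 = 1.0543134
i = 1.0543134 − 1, so the required nominal rate is 5.43%.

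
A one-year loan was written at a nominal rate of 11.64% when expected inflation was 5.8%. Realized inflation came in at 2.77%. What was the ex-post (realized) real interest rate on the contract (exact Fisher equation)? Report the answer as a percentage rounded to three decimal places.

8.631%

Ex-post: (1 + 0.1164)/(1 + 0.0277) − 1 = 8.6309%
So the realized real rate is 8.631%.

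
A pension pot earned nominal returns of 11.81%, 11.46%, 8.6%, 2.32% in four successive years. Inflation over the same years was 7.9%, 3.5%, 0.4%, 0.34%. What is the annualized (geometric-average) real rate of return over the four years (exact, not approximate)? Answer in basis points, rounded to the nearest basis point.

Compound the nominal returns: 1.1181 × 1.1146 × 1.0860 × 1.0232 = 1.38480953.
Compound inflation: 1.0790 × 1.0350 × 1.0040 × 1.0034 = 1.12504425.
Deflate: 1.38480953 / 1.12504425 = 1.23089339.
Annualized real rate = 1.23089339^(1/4) − 1 = 5.3307% → 533 basis points.

533 basis points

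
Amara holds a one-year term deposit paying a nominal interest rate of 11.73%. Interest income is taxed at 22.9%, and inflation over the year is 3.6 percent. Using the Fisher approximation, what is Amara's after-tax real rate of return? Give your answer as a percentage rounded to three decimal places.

After-tax nominal return = 11.73% × (1 − 0.229) = 9.04383%.
r ≈ 9.04383% − 3.6% → 5.444%.

5.444%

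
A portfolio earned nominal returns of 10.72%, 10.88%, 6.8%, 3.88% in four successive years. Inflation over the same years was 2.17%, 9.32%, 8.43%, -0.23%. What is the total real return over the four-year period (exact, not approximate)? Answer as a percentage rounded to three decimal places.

12.722%

Compound the nominal returns: 1.1072 × 1.1088 × 1.0680 × 1.0388 = 1.362017.
Compound inflation: 1.0217 × 1.0932 × 1.0843 × 0.9977 = 1.208294.
Deflate: 1.362017 / 1.208294 = 1.127224.
Total real return = 1.127224 − 1 → 12.722%.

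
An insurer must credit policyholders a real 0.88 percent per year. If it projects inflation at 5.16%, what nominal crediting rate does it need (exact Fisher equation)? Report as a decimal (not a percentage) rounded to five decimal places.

0.06085

(1 + i) = (1 + r)(1 + π) = 1.00880 × 1.05160 = 1.06085408
i = 1.06085408 − 1, so the required nominal rate is 0.06085.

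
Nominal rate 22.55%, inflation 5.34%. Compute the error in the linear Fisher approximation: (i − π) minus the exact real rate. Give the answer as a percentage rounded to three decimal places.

0.872%

Approximate: r ≈ 22.550% − 5.340% = 17.2100%
Exact: (1 + 0.2255)/(1 + 0.0534) − 1 = 16.3376%
Error = 17.2100% − 16.3376% = 0.8724% → 0.872%.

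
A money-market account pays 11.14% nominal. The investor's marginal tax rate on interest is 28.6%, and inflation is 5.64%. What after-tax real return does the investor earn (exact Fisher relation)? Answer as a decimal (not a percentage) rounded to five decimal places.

0.02190

After-tax nominal return = 11.14% × (1 − 0.286) = 7.95396%.
1 + r = 1.0795396 / 1.05640 = 1.021904
After-tax real rate = 1.021904 − 1 → 0.02190.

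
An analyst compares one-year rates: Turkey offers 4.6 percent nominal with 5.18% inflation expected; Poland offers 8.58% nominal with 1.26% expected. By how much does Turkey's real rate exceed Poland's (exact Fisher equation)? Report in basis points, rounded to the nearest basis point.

Turkey: (1 + 0.0460)/(1 + 0.0518) − 1 = -0.5514%
Poland: (1 + 0.0858)/(1 + 0.0126) − 1 = 7.2289%
Differential = -0.5514% − 7.2289% = -7.7804% → -778 basis points.

-778 basis points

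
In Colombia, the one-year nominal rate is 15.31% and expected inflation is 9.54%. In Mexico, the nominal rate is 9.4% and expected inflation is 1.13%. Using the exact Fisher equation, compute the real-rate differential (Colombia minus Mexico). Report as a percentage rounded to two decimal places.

Colombia: (1 + 0.1531)/(1 + 0.0954) − 1 = 5.2675%
Mexico: (1 + 0.0940)/(1 + 0.0113) − 1 = 8.1776%
Differential = 5.2675% − 8.1776% = -2.9101% → -2.91%.

-2.91%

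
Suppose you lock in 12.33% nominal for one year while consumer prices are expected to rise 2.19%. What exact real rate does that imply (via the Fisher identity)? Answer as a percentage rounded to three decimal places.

9.923%

1 + r = 1.12330 / 1.02190 = 1.099227
r = 1.099227 − 1 = 9.9227%, i.e. 9.923%.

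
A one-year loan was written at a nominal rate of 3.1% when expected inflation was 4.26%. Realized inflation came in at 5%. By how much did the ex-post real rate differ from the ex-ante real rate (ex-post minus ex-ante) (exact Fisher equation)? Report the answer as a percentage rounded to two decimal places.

-0.70%

Ex-ante: (1 + 0.0310)/(1 + 0.0426) − 1 = -1.1126%
Ex-post: (1 + 0.0310)/(1 + 0.0500) − 1 = -1.8095%
Difference (ex-post − ex-ante) = -0.6969% → -0.70%.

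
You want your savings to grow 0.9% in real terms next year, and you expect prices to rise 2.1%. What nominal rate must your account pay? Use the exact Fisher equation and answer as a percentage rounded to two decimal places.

(1 + i) = (1 + r)(1 + π) = 1.00900 × 1.02100 = 1.030189
i = 1.030189 − 1, so the required nominal rate is 3.02%.

3.02%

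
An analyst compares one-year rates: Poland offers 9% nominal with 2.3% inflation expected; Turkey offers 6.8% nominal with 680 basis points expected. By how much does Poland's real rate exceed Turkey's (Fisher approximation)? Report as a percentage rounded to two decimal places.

6.70%

Poland: 9% − 2.3% = 6.700%
Turkey: 6.8% − 6.8% = 0.000%
Differential = 6.700% → 6.70%.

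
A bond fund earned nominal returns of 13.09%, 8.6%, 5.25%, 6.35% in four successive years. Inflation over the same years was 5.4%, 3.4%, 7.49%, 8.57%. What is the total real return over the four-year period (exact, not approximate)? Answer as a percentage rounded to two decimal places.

Nominal growth factor = 1.1309 × 1.0860 × 1.0525 × 1.0635 = 1.374718
Price-level growth factor = 1.0540 × 1.0340 × 1.0749 × 1.0857 = 1.271859
Real growth factor = 1.374718 / 1.271859 = 1.080873
Total real return = 1.080873 − 1 → 8.09%.

8.09%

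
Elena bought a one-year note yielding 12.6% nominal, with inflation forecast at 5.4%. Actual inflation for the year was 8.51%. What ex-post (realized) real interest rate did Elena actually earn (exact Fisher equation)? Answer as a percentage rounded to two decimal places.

Ex-post: (1 + 0.1260)/(1 + 0.0851) − 1 = 3.7692%
So the realized real rate is 3.77%.

3.77%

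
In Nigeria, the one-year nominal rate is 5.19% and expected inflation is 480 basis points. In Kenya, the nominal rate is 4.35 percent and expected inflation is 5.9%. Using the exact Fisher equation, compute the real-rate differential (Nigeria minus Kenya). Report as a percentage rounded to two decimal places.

Nigeria: (1 + 0.0519)/(1 + 0.0480) − 1 = 0.3721%
Kenya: (1 + 0.0435)/(1 + 0.0590) − 1 = -1.4636%
Differential = 0.3721% − (-1.4636%) = 1.8358% → 1.84%.

1.84%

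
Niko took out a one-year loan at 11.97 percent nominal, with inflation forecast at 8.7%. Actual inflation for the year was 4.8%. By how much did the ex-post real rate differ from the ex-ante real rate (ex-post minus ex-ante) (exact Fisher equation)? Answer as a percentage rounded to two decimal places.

Ex-ante: (1 + 0.1197)/(1 + 0.0870) − 1 = 3.0083%
Ex-post: (1 + 0.1197)/(1 + 0.0480) − 1 = 6.8416%
Difference (ex-post − ex-ante) = 3.8333% → 3.83%.

3.83%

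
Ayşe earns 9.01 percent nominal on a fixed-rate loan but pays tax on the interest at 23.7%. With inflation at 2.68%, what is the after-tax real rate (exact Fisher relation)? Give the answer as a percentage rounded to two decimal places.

After-tax nominal return = 9.01% × (1 − 0.237) = 6.87463%.
1 + r = 1.0687463 / 1.02680 = 1.040851
After-tax real rate = 1.040851 − 1 → 4.09%.

4.09%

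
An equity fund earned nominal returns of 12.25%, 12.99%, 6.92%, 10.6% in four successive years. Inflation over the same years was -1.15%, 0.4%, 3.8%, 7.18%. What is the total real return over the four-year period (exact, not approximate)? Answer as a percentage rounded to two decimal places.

Compound the nominal returns: 1.1225 × 1.1299 × 1.0692 × 1.1060 = 1.499824.
Compound inflation: 0.9885 × 1.0040 × 1.0380 × 1.0718 = 1.104133.
Deflate: 1.499824 / 1.104133 = 1.358373.
Total real return = 1.358373 − 1 → 35.84%.

35.84%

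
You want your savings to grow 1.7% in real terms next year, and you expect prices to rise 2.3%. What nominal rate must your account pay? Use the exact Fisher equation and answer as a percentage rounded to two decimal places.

(1 + i) = (1 + r)(1 + π) = 1.01700 × 1.02300 = 1.040391
i = 1.040391 − 1, so the required nominal rate is 4.04%.

4.04%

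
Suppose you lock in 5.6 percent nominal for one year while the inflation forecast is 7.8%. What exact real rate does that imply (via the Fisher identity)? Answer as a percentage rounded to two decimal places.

-2.04%

1 + r = 1.05600 / 1.07800 = 0.979592
r = 0.979592 − 1 = -2.0408%, i.e. -2.04%.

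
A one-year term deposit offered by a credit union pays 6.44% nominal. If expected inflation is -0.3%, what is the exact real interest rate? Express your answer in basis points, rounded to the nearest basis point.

By the Fisher identity, 1 + r = (1 + i)/(1 + π).
1 + r = 1.06440 / 0.99700 = 1.067603
r = 1.067603 − 1 = 6.7603%, i.e. 676 basis points.

676 basis points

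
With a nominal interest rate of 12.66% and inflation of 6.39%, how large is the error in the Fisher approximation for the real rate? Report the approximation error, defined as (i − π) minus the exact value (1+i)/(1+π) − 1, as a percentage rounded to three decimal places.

0.377%

Approximate: r ≈ 12.660% − 6.390% = 6.2700%
Exact: (1 + 0.1266)/(1 + 0.0639) − 1 = 5.8934%
Error = 6.2700% − 5.8934% = 0.3766% → 0.377%.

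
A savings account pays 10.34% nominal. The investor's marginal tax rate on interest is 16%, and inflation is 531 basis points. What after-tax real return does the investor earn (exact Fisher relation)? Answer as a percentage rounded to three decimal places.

3.205%

After-tax nominal return = 10.34% × (1 − 0.16) = 8.6856%.
1 + r = 1.086856 / 1.05310 = 1.032054
After-tax real rate = 1.032054 − 1 → 3.205%.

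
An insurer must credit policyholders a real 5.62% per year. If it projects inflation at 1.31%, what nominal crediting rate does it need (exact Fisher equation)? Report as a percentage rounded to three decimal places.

7.004%

(1 + i) = (1 + r)(1 + π) = 1.05620 × 1.01310 = 1.07003622
i = 1.07003622 − 1, so the required nominal rate is 7.004%.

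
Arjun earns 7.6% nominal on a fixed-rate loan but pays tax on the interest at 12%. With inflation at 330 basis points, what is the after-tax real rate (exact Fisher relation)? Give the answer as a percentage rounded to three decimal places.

After-tax nominal return = 7.6% × (1 − 0.12) = 6.6880%.
1 + r = 1.06688 / 1.03300 = 1.032798
After-tax real rate = 1.032798 − 1 → 3.280%.

3.280%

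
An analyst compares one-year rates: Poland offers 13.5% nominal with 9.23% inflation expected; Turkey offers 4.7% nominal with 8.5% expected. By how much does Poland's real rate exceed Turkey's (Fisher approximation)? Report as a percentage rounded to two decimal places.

Poland: 13.5% − 9.23% = 4.270%
Turkey: 4.7% − 8.5% = -3.800%
Differential = 8.070% → 8.07%.

8.07%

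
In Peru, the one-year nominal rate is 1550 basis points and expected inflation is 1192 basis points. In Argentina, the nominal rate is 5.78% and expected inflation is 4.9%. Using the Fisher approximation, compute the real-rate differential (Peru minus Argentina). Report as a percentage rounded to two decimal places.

Peru: 15.5% − 11.92% = 3.580%
Argentina: 5.78% − 4.9% = 0.880%
Differential = 2.700% → 2.70%.

2.70%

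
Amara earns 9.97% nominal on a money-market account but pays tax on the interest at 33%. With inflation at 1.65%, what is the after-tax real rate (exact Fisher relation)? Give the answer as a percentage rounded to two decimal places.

4.95%

After-tax nominal return = 9.97% × (1 − 0.33) = 6.6799%.
1 + r = 1.066799 / 1.01650 = 1.049483
After-tax real rate = 1.049483 − 1 → 4.95%.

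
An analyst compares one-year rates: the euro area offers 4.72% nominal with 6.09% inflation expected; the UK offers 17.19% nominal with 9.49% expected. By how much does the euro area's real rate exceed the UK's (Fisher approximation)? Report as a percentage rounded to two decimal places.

The euro area: 4.72% − 6.09% = -1.370%
The UK: 17.19% − 9.49% = 7.700%
Differential = -9.070% → -9.07%.

-9.07%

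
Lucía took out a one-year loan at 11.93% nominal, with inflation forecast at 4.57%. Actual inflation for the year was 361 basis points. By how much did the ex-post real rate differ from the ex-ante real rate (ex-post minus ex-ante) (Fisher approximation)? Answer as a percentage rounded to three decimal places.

0.960%

Ex-ante: 11.93% − 4.57% = 7.360%
Ex-post: 11.93% − 3.61% = 8.320%
Difference (ex-post − ex-ante) = 0.9600% → 0.960%.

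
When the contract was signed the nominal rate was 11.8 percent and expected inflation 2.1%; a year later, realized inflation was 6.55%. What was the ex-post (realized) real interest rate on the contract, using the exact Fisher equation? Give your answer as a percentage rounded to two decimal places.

4.93%

Ex-post: (1 + 0.1180)/(1 + 0.0655) − 1 = 4.9273%
So the realized real rate is 4.93%.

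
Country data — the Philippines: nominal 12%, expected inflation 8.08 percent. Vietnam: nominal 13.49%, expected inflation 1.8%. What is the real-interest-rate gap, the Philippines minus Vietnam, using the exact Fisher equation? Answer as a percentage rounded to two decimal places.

-7.86%

The Philippines: (1 + 0.1200)/(1 + 0.0808) − 1 = 3.6269%
Vietnam: (1 + 0.1349)/(1 + 0.0180) − 1 = 11.4833%
Differential = 3.6269% − 11.4833% = -7.8564% → -7.86%.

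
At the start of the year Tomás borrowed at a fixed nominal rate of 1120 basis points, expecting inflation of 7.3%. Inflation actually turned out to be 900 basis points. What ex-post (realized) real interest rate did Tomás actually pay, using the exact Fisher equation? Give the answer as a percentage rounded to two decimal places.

2.02%

Ex-post: (1 + 0.1120)/(1 + 0.0900) − 1 = 2.0183%
So the realized real rate is 2.02%.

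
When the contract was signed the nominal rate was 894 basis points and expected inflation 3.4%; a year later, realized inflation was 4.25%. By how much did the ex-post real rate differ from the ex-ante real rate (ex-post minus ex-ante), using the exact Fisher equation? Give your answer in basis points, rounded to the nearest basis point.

-86 basis points

Ex-ante: (1 + 0.0894)/(1 + 0.0340) − 1 = 5.3578%
Ex-post: (1 + 0.0894)/(1 + 0.0425) − 1 = 4.4988%
Difference (ex-post − ex-ante) = -0.8590% → -86 basis points.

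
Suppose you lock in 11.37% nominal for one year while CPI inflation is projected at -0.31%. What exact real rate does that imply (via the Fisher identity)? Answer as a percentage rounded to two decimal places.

1 + r = 1.11370 / 0.99690 = 1.117163
r = 1.117163 − 1 = 11.7163%, i.e. 11.72%.

11.72%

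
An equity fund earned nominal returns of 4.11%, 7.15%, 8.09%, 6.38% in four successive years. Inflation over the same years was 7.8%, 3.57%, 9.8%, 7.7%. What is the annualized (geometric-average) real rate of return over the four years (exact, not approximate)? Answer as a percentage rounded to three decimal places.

-0.719%

Nominal growth factor = 1.0411 × 1.0715 × 1.0809 × 1.0638 = 1.28271486
Price-level growth factor = 1.0780 × 1.0357 × 1.0980 × 1.0770 = 1.32029440
Real growth factor = 1.28271486 / 1.32029440 = 0.97153700
Annualized real rate = 0.97153700^(1/4) − 1 = -0.7193% → -0.719%.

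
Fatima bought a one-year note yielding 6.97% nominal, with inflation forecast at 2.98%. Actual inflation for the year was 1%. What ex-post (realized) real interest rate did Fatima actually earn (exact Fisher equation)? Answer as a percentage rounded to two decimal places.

5.91%

Ex-post: (1 + 0.0697)/(1 + 0.0100) − 1 = 5.9109%
So the realized real rate is 5.91%.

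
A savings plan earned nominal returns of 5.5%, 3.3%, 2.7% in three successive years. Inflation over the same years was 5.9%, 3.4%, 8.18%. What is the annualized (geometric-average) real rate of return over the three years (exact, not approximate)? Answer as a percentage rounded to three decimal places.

Compound the nominal returns: 1.0550 × 1.0330 × 1.0270 = 1.11924001.
Compound inflation: 1.0590 × 1.0340 × 1.0818 = 1.18457749.
Deflate: 1.11924001 / 1.18457749 = 0.94484322.
Annualized real rate = 0.94484322^(1/3) − 1 = -1.8734% → -1.873%.

-1.873%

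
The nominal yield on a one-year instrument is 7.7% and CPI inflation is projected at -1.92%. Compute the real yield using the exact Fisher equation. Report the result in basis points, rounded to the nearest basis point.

1 + r = 1.07700 / 0.98080 = 1.098083
r = 1.098083 − 1 = 9.8083%, i.e. 981 basis points.

981 basis points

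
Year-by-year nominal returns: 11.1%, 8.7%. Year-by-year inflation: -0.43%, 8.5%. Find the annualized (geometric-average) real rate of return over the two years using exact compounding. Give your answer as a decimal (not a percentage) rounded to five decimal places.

Compound the nominal returns: 1.1110 × 1.0870 = 1.20765700.
Compound inflation: 0.9957 × 1.0850 = 1.08033450.
Deflate: 1.20765700 / 1.08033450 = 1.11785470.
Annualized real rate = 1.11785470^(1/2) − 1 = 5.7286% → 0.05729.

0.05729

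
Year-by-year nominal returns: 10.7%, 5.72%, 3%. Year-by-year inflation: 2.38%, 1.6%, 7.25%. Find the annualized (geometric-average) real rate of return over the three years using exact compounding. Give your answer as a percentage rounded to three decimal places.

Nominal growth factor = 1.1070 × 1.0572 × 1.0300 = 1.20543001
Price-level growth factor = 1.0238 × 1.0160 × 1.0725 = 1.11559391
Real growth factor = 1.20543001 / 1.11559391 = 1.08052760
Annualized real rate = 1.08052760^(1/3) − 1 = 2.6153% → 2.615%.

2.615%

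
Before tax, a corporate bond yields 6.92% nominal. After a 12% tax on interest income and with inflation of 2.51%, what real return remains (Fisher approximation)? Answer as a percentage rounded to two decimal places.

After-tax nominal return = 6.92% × (1 − 0.12) = 6.0896%.
r ≈ 6.0896% − 2.51% → 3.58%.

3.58%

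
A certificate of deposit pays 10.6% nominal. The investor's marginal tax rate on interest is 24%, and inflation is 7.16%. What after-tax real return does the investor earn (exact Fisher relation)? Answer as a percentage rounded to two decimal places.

0.84%

After-tax nominal return = 10.6% × (1 − 0.24) = 8.0560%.
1 + r = 1.08056 / 1.07160 = 1.008361
After-tax real rate = 1.008361 − 1 → 0.84%.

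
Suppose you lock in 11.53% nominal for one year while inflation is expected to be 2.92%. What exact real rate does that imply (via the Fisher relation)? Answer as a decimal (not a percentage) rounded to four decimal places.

0.0837

By the Fisher relation, 1 + r = (1 + i)/(1 + π).
1 + r = 1.11530 / 1.02920 = 1.083657
r = 1.083657 − 1 = 8.3657%, i.e. 0.0837.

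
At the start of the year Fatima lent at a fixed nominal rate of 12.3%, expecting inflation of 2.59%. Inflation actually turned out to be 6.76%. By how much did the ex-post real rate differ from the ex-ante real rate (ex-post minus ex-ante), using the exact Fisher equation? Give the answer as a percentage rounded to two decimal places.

Ex-ante: (1 + 0.1230)/(1 + 0.0259) − 1 = 9.4649%
Ex-post: (1 + 0.1230)/(1 + 0.0676) − 1 = 5.1892%
Difference (ex-post − ex-ante) = -4.2757% → -4.28%.

-4.28%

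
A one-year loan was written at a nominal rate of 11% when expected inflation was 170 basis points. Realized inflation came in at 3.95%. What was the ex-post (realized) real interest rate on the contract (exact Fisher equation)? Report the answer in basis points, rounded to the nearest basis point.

Ex-post: (1 + 0.1100)/(1 + 0.0395) − 1 = 6.7821%
So the realized real rate is 678 basis points.

678 basis points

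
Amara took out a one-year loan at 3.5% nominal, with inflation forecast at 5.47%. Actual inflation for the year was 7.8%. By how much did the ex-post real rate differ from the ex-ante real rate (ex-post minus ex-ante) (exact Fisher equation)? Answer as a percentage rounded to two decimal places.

-2.12%

Ex-ante: (1 + 0.0350)/(1 + 0.0547) − 1 = -1.8678%
Ex-post: (1 + 0.0350)/(1 + 0.0780) − 1 = -3.9889%
Difference (ex-post − ex-ante) = -2.1210% → -2.12%.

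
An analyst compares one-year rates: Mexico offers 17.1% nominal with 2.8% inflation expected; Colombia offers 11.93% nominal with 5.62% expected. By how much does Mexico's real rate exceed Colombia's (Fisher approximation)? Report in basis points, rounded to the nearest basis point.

799 basis points

Mexico: 17.1% − 2.8% = 14.300%
Colombia: 11.93% − 5.62% = 6.310%
Differential = 7.990% → 799 basis points.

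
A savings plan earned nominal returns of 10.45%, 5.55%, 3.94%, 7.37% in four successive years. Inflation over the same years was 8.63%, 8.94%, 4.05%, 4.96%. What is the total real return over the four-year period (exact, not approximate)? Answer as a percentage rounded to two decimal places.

Compound the nominal returns: 1.1045 × 1.0555 × 1.0394 × 1.0737 = 1.301037.
Compound inflation: 1.0863 × 1.0894 × 1.0405 × 1.0496 = 1.292418.
Deflate: 1.301037 / 1.292418 = 1.006669.
Total real return = 1.006669 − 1 → 0.67%.

0.67%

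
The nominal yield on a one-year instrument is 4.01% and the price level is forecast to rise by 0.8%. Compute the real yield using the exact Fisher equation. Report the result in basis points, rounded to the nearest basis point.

By the Fisher equation, 1 + r = (1 + i)/(1 + π).
1 + r = 1.04010 / 1.00800 = 1.031845
r = 1.031845 − 1 = 3.1845%, i.e. 318 basis points.

318 basis points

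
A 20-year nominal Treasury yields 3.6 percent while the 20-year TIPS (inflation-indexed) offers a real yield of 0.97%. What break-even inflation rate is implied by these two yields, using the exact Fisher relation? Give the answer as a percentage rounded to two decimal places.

2.60%

(1 + π) = (1 + i)/(1 + r) = 1.03600 / 1.00970 = 1.026047
Break-even inflation = 1.026047 − 1 → 2.60%.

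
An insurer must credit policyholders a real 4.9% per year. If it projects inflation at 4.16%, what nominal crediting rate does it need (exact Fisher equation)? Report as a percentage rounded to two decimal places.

9.26%

(1 + i) = (1 + r)(1 + π) = 1.04900 × 1.04160 = 1.0926384
i = 1.0926384 − 1, so the required nominal rate is 9.26%.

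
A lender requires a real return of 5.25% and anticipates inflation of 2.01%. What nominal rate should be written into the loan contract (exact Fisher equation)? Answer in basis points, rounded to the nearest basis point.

737 basis points

(1 + i) = (1 + r)(1 + π) = 1.05250 × 1.02010 = 1.07365525
i = 1.07365525 − 1, so the required nominal rate is 737 basis points.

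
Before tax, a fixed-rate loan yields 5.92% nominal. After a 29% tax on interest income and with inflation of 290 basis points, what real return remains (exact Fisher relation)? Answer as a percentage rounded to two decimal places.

1.27%

After-tax nominal return = 5.92% × (1 − 0.29) = 4.2032%.
1 + r = 1.042032 / 1.02900 = 1.012665
After-tax real rate = 1.012665 − 1 → 1.27%.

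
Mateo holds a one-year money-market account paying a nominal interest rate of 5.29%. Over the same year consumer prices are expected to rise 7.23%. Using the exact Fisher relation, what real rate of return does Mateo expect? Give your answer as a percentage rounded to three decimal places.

1 + r = 1.05290 / 1.07230 = 0.981908
r = 0.981908 − 1 = -1.8092%, i.e. -1.809%.

-1.809%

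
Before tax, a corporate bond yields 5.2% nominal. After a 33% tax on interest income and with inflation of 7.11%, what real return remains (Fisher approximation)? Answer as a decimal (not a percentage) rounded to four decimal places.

-0.0363

After-tax nominal return = 5.2% × (1 − 0.33) = 3.4840%.
r ≈ 3.4840% − 7.11% → -0.0363.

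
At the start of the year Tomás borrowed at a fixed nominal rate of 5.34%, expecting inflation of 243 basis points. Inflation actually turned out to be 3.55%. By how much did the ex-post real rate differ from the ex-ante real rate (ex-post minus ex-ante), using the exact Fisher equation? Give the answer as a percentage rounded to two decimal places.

Ex-ante: (1 + 0.0534)/(1 + 0.0243) − 1 = 2.8410%
Ex-post: (1 + 0.0534)/(1 + 0.0355) − 1 = 1.7286%
Difference (ex-post − ex-ante) = -1.1123% → -1.11%.

-1.11%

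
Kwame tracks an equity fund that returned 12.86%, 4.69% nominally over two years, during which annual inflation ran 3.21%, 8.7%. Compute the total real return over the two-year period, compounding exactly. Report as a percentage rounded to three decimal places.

Nominal growth factor = 1.1286 × 1.0469 = 1.181531
Price-level growth factor = 1.0321 × 1.0870 = 1.121893
Real growth factor = 1.181531 / 1.121893 = 1.053159
Total real return = 1.053159 − 1 → 5.316%.

5.316%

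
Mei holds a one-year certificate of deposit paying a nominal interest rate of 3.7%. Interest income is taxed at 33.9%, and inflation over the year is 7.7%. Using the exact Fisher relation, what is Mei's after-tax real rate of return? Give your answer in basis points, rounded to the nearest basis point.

-488 basis points

After-tax nominal return = 3.7% × (1 − 0.339) = 2.4457%.
1 + r = 1.024457 / 1.07700 = 0.951214
After-tax real rate = 0.951214 − 1 → -488 basis points.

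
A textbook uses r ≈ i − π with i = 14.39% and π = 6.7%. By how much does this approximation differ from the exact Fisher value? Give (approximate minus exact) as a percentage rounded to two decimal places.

0.48%

Approximate: r ≈ 14.390% − 6.700% = 7.6900%
Exact: (1 + 0.1439)/(1 + 0.0670) − 1 = 7.2071%
Error = 7.6900% − 7.2071% = 0.4829% → 0.48%.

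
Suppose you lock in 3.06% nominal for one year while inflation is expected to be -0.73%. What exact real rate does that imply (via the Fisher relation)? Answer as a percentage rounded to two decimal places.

3.82%

By the Fisher relation, 1 + r = (1 + i)/(1 + π).
1 + r = 1.03060 / 0.99270 = 1.038179
r = 1.038179 − 1 = 3.8179%, i.e. 3.82%.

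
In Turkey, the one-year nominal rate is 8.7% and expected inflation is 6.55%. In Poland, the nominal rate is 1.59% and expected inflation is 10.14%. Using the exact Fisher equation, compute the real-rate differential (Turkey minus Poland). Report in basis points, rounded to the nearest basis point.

978 basis points

Turkey: (1 + 0.0870)/(1 + 0.0655) − 1 = 2.0178%
Poland: (1 + 0.0159)/(1 + 0.1014) − 1 = -7.7628%
Differential = 2.0178% − (-7.7628%) = 9.7807% → 978 basis points.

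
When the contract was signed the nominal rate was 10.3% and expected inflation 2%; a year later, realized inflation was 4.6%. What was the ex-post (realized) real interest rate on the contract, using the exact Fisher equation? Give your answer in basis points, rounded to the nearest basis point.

545 basis points

Ex-post: (1 + 0.1030)/(1 + 0.0460) − 1 = 5.4493%
So the realized real rate is 545 basis points.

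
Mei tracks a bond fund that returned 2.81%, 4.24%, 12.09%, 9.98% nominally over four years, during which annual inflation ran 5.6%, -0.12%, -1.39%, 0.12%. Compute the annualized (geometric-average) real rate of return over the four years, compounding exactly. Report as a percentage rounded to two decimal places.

Compound the nominal returns: 1.0281 × 1.0424 × 1.1209 × 1.0998 = 1.32114458.
Compound inflation: 1.0560 × 0.9988 × 0.9861 × 1.0012 = 1.04132010.
Deflate: 1.32114458 / 1.04132010 = 1.26872090.
Annualized real rate = 1.26872090^(1/4) − 1 = 6.1308% → 6.13%.

6.13%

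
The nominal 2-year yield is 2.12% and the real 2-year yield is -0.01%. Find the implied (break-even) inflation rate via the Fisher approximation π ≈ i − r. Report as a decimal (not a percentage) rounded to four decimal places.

π ≈ i − r = 2.12% − (-0.01%) → 0.0213.

0.0213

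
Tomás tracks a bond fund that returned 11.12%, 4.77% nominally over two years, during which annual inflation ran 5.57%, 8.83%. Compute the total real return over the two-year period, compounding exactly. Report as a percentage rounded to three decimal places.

Compound the nominal returns: 1.1112 × 1.0477 = 1.1642042.
Compound inflation: 1.0557 × 1.0883 = 1.1489183.
Deflate: 1.1642042 / 1.1489183 = 1.0133046.
Total real return = 1.0133046 − 1 → 1.330%.

1.330%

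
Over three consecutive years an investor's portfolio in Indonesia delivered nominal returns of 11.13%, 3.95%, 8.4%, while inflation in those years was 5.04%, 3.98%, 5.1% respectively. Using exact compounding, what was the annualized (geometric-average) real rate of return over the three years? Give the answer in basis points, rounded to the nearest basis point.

Compound the nominal returns: 1.1113 × 1.0395 × 1.0840 = 1.25223284.
Compound inflation: 1.0504 × 1.0398 × 1.0510 = 1.14790842.
Deflate: 1.25223284 / 1.14790842 = 1.09088218.
Annualized real rate = 1.09088218^(1/3) − 1 = 2.9420% → 294 basis points.

294 basis points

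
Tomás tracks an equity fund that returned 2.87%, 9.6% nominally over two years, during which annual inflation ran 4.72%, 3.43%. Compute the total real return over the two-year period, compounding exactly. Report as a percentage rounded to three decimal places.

Compound the nominal returns: 1.0287 × 1.0960 = 1.127455.
Compound inflation: 1.0472 × 1.0343 = 1.083119.
Deflate: 1.127455 / 1.083119 = 1.040934.
Total real return = 1.040934 − 1 → 4.093%.

4.093%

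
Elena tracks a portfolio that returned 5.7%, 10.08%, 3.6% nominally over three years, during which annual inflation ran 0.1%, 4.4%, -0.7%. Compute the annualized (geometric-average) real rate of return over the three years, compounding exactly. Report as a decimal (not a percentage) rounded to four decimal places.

0.0512

Nominal growth factor = 1.0570 × 1.1008 × 1.0360 = 1.20543324
Price-level growth factor = 1.0010 × 1.0440 × 0.9930 = 1.03772869
Real growth factor = 1.20543324 / 1.03772869 = 1.16160732
Annualized real rate = 1.16160732^(1/3) − 1 = 5.1203% → 0.0512.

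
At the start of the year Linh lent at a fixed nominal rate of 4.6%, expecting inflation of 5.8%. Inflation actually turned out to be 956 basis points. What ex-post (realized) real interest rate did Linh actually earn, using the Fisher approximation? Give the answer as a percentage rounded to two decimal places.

-4.96%

Ex-post: 4.6% − 9.56% = -4.960%
So the realized real rate is -4.96%.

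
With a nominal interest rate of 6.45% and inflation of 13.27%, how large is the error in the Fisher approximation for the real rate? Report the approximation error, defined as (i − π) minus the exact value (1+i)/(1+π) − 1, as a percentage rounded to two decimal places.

Approximate: r ≈ 6.450% − 13.270% = -6.8200%
Exact: (1 + 0.0645)/(1 + 0.1327) − 1 = -6.0210%
Error = -6.8200% − (-6.0210%) = -0.7990% → -0.80%.

-0.80%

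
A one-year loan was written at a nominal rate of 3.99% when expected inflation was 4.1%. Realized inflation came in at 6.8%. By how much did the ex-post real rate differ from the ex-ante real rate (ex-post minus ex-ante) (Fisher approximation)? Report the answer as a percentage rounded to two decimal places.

-2.70%

Ex-ante: 3.99% − 4.1% = -0.110%
Ex-post: 3.99% − 6.8% = -2.810%
Difference (ex-post − ex-ante) = -2.7000% → -2.70%.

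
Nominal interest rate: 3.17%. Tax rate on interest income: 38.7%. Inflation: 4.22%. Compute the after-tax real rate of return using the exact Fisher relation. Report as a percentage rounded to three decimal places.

-2.185%

After-tax nominal return = 3.17% × (1 − 0.387) = 1.94321%.
1 + r = 1.0194321 / 1.04220 = 0.978154
After-tax real rate = 0.978154 − 1 → -2.185%.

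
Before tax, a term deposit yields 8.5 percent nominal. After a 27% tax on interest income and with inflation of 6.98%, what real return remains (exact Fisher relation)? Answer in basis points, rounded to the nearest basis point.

After-tax nominal return = 8.5% × (1 − 0.27) = 6.2050%.
1 + r = 1.06205 / 1.06980 = 0.992756
After-tax real rate = 0.992756 − 1 → -72 basis points.

-72 basis points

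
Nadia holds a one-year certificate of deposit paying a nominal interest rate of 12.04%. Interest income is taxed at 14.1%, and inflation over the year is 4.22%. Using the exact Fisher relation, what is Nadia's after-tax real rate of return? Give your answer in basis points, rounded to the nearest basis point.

After-tax nominal return = 12.04% × (1 − 0.141) = 10.34236%.
1 + r = 1.1034236 / 1.04220 = 1.058745
After-tax real rate = 1.058745 − 1 → 587 basis points.

587 basis points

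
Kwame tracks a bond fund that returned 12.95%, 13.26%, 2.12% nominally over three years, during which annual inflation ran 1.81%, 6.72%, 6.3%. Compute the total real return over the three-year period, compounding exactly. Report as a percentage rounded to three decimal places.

Compound the nominal returns: 1.1295 × 1.1326 × 1.0212 = 1.306392.
Compound inflation: 1.0181 × 1.0672 × 1.0630 = 1.154967.
Deflate: 1.306392 / 1.154967 = 1.131108.
Total real return = 1.131108 − 1 → 13.111%.

13.111%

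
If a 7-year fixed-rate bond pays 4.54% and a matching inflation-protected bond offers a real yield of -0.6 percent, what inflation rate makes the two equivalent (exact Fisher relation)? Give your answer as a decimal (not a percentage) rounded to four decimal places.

(1 + π) = (1 + i)/(1 + r) = 1.04540 / 0.99400 = 1.051710
Break-even inflation = 1.051710 − 1 → 0.0517.

0.0517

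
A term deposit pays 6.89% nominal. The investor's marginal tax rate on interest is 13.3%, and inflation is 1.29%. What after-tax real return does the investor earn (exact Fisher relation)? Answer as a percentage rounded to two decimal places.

4.62%

After-tax nominal return = 6.89% × (1 − 0.133) = 5.97363%.
1 + r = 1.0597363 / 1.01290 = 1.046240
After-tax real rate = 1.046240 − 1 → 4.62%.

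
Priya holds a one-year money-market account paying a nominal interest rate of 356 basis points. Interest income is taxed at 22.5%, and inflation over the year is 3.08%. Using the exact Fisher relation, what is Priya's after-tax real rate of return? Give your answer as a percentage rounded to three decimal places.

After-tax nominal return = 3.56% × (1 − 0.225) = 2.7590%.
1 + r = 1.02759 / 1.03080 = 0.996886
After-tax real rate = 0.996886 − 1 → -0.311%.

-0.311%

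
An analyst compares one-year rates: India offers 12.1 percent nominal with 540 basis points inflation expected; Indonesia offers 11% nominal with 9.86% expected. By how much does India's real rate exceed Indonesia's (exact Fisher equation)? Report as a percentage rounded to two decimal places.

India: (1 + 0.1210)/(1 + 0.0540) − 1 = 6.3567%
Indonesia: (1 + 0.1100)/(1 + 0.0986) − 1 = 1.0377%
Differential = 6.3567% − 1.0377% = 5.3191% → 5.32%.

5.32%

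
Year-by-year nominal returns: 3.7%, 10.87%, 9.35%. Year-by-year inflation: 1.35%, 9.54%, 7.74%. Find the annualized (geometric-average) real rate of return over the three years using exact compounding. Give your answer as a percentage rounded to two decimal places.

Compound the nominal returns: 1.0370 × 1.1087 × 1.0935 = 1.25722090.
Compound inflation: 1.0135 × 1.0954 × 1.0774 = 1.19611644.
Deflate: 1.25722090 / 1.19611644 = 1.05108571.
Annualized real rate = 1.05108571^(1/3) − 1 = 1.6747% → 1.67%.

1.67%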